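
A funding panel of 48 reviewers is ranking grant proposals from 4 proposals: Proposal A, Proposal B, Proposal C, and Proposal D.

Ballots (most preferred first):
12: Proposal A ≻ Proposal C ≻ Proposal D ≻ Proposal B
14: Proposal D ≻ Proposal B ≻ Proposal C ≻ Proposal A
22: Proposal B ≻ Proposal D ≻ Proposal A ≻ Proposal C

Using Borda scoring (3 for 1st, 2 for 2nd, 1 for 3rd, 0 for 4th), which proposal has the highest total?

Proposal D

Proposal A: 12×3 + 14×0 + 22×1 = 58
Proposal B: 12×0 + 14×2 + 22×3 = 94
Proposal C: 12×2 + 14×1 + 22×0 = 38
Proposal D: 12×1 + 14×3 + 22×2 = 98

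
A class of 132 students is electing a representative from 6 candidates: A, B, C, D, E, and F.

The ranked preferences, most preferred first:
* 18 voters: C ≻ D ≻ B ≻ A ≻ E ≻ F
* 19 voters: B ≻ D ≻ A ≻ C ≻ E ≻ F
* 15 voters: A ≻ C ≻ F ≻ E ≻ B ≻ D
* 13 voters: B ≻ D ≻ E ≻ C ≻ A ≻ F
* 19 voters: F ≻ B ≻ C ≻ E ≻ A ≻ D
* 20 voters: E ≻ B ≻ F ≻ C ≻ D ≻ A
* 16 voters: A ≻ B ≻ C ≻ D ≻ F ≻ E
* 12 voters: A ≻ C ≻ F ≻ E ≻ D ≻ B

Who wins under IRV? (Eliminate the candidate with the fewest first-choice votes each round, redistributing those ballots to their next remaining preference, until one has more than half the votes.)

Round 1: A 43, B 32, C 18, D 0, E 20, F 19. D eliminated.
Round 2: A 43, B 32, C 18, E 20, F 19. C eliminated.
Round 3: A 43, B 50, E 20, F 19. F eliminated.
Round 4: A 43, B 69, E 20. B has a majority (≥67).

B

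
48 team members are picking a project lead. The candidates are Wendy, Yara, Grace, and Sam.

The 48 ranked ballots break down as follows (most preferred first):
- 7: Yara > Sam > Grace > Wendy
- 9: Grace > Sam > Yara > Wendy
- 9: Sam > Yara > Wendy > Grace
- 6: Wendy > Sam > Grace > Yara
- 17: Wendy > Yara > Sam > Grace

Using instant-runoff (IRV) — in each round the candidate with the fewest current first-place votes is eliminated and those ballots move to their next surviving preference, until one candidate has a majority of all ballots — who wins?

Round 1: Wendy 23, Yara 7, Grace 9, Sam 9. Yara eliminated.
Round 2: Wendy 23, Grace 9, Sam 16. Grace eliminated.
Round 3: Wendy 23, Sam 25. Sam has a majority (≥25).

Sam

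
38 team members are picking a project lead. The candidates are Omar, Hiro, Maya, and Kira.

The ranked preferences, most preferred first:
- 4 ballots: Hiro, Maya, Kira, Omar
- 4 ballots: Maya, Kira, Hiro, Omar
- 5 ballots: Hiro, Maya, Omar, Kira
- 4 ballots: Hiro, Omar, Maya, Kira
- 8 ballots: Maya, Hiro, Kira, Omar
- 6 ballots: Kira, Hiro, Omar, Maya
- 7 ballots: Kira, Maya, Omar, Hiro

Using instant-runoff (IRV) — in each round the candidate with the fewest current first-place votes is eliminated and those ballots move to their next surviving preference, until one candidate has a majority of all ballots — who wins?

Round 1: Omar 0, Hiro 13, Maya 12, Kira 13. Omar eliminated.
Round 2: Hiro 13, Maya 12, Kira 13. Maya eliminated.
Round 3: Hiro 21, Kira 17. Hiro has a majority (≥20).

Hiro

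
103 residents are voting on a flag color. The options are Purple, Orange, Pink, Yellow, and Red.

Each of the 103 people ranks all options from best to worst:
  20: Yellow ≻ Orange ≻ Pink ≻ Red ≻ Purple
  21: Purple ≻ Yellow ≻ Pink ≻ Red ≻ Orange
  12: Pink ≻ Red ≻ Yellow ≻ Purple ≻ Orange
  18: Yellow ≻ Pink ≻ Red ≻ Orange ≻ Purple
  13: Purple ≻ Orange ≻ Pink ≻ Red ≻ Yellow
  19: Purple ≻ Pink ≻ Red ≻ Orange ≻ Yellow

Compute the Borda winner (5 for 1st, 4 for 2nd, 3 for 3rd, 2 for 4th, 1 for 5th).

Pink

Purple: 20×1 + 21×5 + 12×2 + 18×1 + 13×5 + 19×5 = 327
Orange: 20×4 + 21×1 + 12×1 + 18×2 + 13×4 + 19×2 = 239
Pink: 20×3 + 21×3 + 12×5 + 18×4 + 13×3 + 19×4 = 370
Yellow: 20×5 + 21×4 + 12×3 + 18×5 + 13×1 + 19×1 = 342
Red: 20×2 + 21×2 + 12×4 + 18×3 + 13×2 + 19×3 = 267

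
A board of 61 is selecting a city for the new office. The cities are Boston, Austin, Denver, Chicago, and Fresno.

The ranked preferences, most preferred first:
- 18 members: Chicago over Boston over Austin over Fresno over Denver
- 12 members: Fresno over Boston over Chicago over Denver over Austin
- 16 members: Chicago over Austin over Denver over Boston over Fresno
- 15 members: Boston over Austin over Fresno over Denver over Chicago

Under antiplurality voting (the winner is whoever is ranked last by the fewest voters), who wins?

Last-place votes: Boston 0, Austin 12, Denver 18, Chicago 15, Fresno 16.

Boston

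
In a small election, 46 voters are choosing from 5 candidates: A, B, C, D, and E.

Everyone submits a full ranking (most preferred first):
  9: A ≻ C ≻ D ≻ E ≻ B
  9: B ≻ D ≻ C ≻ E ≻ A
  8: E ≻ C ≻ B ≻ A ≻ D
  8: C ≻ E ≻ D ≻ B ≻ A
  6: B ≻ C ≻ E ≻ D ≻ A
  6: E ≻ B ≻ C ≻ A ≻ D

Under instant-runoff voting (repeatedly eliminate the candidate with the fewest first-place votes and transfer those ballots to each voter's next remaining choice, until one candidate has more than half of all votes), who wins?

E

Round 1: A 9, B 15, C 8, D 0, E 14. D eliminated.
Round 2: A 9, B 15, C 8, E 14. C eliminated.
Round 3: A 9, B 15, E 22. A eliminated.
Round 4: B 15, E 31. E has a majority (≥24).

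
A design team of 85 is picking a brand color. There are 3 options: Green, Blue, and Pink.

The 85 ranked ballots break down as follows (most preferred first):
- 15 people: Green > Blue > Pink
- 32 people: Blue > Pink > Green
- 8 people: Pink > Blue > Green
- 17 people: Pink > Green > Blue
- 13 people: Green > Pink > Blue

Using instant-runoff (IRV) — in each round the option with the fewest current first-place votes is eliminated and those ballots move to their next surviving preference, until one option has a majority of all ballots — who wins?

Round 1: Green 28, Blue 32, Pink 25. Pink eliminated.
Round 2: Green 45, Blue 40. Green has a majority (≥43).

Green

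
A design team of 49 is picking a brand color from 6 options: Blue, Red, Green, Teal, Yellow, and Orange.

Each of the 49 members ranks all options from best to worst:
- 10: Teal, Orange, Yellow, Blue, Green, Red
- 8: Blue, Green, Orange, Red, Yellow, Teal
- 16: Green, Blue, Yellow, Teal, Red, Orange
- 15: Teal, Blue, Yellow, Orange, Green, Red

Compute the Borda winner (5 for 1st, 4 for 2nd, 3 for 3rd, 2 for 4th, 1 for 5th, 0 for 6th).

Blue: 10×2 + 8×5 + 16×4 + 15×4 = 184
Red: 10×0 + 8×2 + 16×1 + 15×0 = 32
Green: 10×1 + 8×4 + 16×5 + 15×1 = 137
Teal: 10×5 + 8×0 + 16×2 + 15×5 = 157
Yellow: 10×3 + 8×1 + 16×3 + 15×3 = 131
Orange: 10×4 + 8×3 + 16×0 + 15×2 = 94

Blue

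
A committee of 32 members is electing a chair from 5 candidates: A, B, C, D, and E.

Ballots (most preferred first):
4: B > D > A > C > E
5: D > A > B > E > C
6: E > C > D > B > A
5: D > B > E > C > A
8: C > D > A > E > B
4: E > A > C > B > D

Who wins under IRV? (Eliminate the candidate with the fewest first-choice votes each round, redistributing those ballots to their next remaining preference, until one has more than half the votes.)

D

Round 1: A 0, B 4, C 8, D 10, E 10. A eliminated.
Round 2: B 4, C 8, D 10, E 10. B eliminated.
Round 3: C 8, D 14, E 10. C eliminated.
Round 4: D 22, E 10. D has a majority (≥17).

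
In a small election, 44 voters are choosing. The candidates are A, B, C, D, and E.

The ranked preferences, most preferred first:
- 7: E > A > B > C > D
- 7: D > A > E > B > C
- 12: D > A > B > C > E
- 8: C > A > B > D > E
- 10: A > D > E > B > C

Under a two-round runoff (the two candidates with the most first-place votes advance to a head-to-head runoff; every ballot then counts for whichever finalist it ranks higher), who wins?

Round 1 first-place votes: A 10, B 0, C 8, D 19, E 7. D and A advance.
Runoff: D is ranked above A on 19 ballots, A above D on 25.

A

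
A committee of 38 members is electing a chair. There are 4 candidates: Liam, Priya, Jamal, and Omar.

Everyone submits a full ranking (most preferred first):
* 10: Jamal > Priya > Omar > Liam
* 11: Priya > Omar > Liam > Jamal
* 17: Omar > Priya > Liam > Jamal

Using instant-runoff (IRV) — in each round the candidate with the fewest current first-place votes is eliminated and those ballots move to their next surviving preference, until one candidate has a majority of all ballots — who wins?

Priya

Round 1: Liam 0, Priya 11, Jamal 10, Omar 17. Liam eliminated.
Round 2: Priya 11, Jamal 10, Omar 17. Jamal eliminated.
Round 3: Priya 21, Omar 17. Priya has a majority (≥20).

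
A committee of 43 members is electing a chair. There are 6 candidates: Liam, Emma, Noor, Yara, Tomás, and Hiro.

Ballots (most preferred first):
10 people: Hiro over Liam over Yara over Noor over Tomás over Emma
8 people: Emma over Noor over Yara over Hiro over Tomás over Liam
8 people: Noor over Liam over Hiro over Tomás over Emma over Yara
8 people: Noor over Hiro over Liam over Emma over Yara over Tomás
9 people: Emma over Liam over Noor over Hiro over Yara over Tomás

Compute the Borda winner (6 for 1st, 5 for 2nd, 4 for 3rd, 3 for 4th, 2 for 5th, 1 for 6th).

Liam: 10×5 + 8×1 + 8×5 + 8×4 + 9×5 = 175
Emma: 10×1 + 8×6 + 8×2 + 8×3 + 9×6 = 152
Noor: 10×3 + 8×5 + 8×6 + 8×6 + 9×4 = 202
Yara: 10×4 + 8×4 + 8×1 + 8×2 + 9×2 = 114
Tomás: 10×2 + 8×2 + 8×3 + 8×1 + 9×1 = 77
Hiro: 10×6 + 8×3 + 8×4 + 8×5 + 9×3 = 183

Noor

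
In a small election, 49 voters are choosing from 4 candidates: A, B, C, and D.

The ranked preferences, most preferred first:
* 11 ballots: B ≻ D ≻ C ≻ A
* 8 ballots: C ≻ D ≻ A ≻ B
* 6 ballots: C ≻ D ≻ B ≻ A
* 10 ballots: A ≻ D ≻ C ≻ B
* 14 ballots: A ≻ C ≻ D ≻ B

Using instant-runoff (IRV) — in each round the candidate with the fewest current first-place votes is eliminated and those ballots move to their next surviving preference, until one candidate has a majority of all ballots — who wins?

Round 1: A 24, B 11, C 14, D 0. D eliminated.
Round 2: A 24, B 11, C 14. B eliminated.
Round 3: A 24, C 25. C has a majority (≥25).

C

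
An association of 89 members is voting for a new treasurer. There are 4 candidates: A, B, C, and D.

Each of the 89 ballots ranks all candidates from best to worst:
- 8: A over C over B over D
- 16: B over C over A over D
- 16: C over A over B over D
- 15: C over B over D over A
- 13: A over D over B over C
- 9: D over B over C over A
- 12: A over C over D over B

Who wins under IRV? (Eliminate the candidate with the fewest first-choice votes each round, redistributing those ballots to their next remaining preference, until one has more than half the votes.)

Round 1: A 33, B 16, C 31, D 9. D eliminated.
Round 2: A 33, B 25, C 31. B eliminated.
Round 3: A 33, C 56. C has a majority (≥45).

C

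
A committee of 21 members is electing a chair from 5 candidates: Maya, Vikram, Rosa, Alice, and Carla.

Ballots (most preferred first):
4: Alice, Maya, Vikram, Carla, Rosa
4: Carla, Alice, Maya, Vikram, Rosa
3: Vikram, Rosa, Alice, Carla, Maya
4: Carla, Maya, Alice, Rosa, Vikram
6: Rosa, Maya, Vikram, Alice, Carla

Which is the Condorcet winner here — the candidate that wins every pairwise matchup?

Alice vs Maya: 11–10
Alice vs Vikram: 12–9
Alice vs Rosa: 12–9
Alice vs Carla: 13–8
Alice beats every other candidate.

Alice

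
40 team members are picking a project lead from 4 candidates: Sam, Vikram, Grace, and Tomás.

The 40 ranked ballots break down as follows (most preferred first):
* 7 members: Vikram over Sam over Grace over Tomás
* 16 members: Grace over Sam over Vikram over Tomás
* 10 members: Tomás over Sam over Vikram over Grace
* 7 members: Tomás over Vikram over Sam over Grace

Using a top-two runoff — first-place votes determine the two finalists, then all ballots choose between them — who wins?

Round 1 first-place votes: Sam 0, Vikram 7, Grace 16, Tomás 17. Tomás and Grace advance.
Runoff: Tomás is ranked above Grace on 17 ballots, Grace above Tomás on 23.

Grace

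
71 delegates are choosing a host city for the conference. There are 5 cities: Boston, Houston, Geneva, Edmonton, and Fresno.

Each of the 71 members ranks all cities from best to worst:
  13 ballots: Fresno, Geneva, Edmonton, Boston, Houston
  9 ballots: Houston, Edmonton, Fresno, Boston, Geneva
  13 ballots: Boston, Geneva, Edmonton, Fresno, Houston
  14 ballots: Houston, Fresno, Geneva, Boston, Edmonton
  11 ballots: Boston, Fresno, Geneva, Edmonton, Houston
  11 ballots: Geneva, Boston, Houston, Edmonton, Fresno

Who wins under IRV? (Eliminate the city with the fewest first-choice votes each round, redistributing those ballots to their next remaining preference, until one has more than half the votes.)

Round 1: Boston 24, Houston 23, Geneva 11, Edmonton 0, Fresno 13. Edmonton eliminated.
Round 2: Boston 24, Houston 23, Geneva 11, Fresno 13. Geneva eliminated.
Round 3: Boston 35, Houston 23, Fresno 13. Fresno eliminated.
Round 4: Boston 48, Houston 23. Boston has a majority (≥36).

Boston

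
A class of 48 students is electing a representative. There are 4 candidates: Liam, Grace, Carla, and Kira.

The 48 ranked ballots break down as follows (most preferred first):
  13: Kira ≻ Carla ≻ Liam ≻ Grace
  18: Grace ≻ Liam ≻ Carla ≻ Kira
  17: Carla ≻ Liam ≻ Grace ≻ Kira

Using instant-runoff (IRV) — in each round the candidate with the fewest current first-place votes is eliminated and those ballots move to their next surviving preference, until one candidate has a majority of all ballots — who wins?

Carla

Round 1: Liam 0, Grace 18, Carla 17, Kira 13. Liam eliminated.
Round 2: Grace 18, Carla 17, Kira 13. Kira eliminated.
Round 3: Grace 18, Carla 30. Carla has a majority (≥25).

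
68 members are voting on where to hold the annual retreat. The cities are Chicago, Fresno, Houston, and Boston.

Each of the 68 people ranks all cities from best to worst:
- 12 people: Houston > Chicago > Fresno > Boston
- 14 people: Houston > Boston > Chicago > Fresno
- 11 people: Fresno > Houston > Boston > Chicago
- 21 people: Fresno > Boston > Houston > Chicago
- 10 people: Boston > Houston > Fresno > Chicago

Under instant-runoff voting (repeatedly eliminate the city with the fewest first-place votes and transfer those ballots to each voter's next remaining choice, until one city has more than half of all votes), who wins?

Round 1: Chicago 0, Fresno 32, Houston 26, Boston 10. Chicago eliminated.
Round 2: Fresno 32, Houston 26, Boston 10. Boston eliminated.
Round 3: Fresno 32, Houston 36. Houston has a majority (≥35).

Houston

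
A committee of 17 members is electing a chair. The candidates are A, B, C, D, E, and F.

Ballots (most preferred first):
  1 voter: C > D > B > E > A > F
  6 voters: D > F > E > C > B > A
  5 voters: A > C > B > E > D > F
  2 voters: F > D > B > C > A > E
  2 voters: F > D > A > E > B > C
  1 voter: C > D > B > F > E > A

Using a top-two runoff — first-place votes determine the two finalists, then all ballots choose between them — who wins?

D

Round 1 first-place votes: A 5, B 0, C 2, D 6, E 0, F 4. D and A advance.
Runoff: D is ranked above A on 12 ballots, A above D on 5.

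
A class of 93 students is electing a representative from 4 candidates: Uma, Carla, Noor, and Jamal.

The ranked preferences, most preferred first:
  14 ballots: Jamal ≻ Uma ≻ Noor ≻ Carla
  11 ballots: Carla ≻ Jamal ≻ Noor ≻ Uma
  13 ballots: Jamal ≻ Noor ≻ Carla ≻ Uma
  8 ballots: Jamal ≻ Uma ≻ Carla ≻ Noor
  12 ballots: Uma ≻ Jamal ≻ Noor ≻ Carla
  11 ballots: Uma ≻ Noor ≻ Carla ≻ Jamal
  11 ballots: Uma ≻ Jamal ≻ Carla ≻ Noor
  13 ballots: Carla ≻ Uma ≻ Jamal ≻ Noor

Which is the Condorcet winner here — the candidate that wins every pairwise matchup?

Uma

Uma vs Carla: 56–37
Uma vs Noor: 69–24
Uma vs Jamal: 47–46
Uma beats every other candidate.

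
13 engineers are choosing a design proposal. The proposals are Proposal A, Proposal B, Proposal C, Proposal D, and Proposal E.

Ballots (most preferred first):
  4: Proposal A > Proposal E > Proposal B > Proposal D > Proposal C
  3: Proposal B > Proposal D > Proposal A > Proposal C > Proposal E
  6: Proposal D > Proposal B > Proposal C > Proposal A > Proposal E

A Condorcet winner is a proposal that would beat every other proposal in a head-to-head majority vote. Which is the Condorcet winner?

Proposal B

Proposal B vs Proposal A: 9–4
Proposal B vs Proposal C: 13–0
Proposal B vs Proposal D: 7–6
Proposal B vs Proposal E: 9–4
Proposal B beats every other proposal.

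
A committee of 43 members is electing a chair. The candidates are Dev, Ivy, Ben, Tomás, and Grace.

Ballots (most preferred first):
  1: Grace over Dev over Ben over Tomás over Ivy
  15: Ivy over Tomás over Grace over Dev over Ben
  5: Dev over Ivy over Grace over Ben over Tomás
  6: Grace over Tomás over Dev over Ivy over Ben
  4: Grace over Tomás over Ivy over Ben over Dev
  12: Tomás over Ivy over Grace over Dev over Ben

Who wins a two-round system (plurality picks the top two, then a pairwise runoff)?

Round 1 first-place votes: Dev 5, Ivy 15, Ben 0, Tomás 12, Grace 11. Ivy and Tomás advance.
Runoff: Ivy is ranked above Tomás on 20 ballots, Tomás above Ivy on 23.

Tomás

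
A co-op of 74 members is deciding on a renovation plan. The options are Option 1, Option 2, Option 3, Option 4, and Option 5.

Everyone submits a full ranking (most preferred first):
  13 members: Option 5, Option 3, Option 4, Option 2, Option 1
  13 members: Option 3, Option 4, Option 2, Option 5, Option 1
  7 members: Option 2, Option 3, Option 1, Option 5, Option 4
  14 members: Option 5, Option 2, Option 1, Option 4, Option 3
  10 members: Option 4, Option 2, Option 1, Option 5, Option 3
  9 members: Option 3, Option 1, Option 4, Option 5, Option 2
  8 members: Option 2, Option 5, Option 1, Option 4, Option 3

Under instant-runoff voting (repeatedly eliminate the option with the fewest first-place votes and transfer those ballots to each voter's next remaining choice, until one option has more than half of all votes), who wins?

Option 2

Round 1: Option 1 0, Option 2 15, Option 3 22, Option 4 10, Option 5 27. Option 1 eliminated.
Round 2: Option 2 15, Option 3 22, Option 4 10, Option 5 27. Option 4 eliminated.
Round 3: Option 2 25, Option 3 22, Option 5 27. Option 3 eliminated.
Round 4: Option 2 38, Option 5 36. Option 2 has a majority (≥38).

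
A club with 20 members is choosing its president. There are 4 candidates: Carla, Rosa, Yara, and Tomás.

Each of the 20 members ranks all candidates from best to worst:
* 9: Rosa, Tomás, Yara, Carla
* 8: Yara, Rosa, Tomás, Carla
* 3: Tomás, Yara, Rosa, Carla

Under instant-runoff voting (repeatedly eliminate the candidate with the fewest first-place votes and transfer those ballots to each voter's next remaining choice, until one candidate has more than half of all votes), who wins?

Round 1: Carla 0, Rosa 9, Yara 8, Tomás 3. Carla eliminated.
Round 2: Rosa 9, Yara 8, Tomás 3. Tomás eliminated.
Round 3: Rosa 9, Yara 11. Yara has a majority (≥11).

Yara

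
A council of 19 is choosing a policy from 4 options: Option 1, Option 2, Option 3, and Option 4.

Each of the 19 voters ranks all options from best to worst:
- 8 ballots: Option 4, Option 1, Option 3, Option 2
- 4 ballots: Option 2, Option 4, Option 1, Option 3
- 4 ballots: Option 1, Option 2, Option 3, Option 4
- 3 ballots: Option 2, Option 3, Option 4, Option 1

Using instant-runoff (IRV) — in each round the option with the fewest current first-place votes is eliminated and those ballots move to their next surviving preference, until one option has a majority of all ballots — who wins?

Round 1: Option 1 4, Option 2 7, Option 3 0, Option 4 8. Option 3 eliminated.
Round 2: Option 1 4, Option 2 7, Option 4 8. Option 1 eliminated.
Round 3: Option 2 11, Option 4 8. Option 2 has a majority (≥10).

Option 2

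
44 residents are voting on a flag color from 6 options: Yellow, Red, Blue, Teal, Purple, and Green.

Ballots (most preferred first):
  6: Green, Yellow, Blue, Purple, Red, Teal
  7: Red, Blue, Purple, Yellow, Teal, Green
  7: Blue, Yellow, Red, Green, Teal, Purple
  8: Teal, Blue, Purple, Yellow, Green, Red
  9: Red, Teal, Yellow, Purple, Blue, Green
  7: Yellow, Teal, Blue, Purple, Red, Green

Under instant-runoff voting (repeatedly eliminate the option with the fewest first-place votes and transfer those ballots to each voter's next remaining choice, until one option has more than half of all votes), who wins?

Yellow

Round 1: Yellow 7, Red 16, Blue 7, Teal 8, Purple 0, Green 6. Purple eliminated.
Round 2: Yellow 7, Red 16, Blue 7, Teal 8, Green 6. Green eliminated.
Round 3: Yellow 13, Red 16, Blue 7, Teal 8. Blue eliminated.
Round 4: Yellow 20, Red 16, Teal 8. Teal eliminated.
Round 5: Yellow 28, Red 16. Yellow has a majority (≥23).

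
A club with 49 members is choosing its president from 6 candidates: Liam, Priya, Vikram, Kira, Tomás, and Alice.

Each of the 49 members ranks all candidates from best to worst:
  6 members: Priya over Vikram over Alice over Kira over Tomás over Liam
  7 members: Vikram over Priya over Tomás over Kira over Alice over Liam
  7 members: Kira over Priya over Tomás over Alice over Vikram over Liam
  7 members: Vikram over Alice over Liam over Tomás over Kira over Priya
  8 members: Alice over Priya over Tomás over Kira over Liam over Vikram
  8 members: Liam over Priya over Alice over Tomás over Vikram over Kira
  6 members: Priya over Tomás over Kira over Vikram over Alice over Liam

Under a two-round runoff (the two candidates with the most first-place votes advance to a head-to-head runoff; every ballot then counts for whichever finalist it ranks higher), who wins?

Round 1 first-place votes: Liam 8, Priya 12, Vikram 14, Kira 7, Tomás 0, Alice 8. Vikram and Priya advance.
Runoff: Vikram is ranked above Priya on 14 ballots, Priya above Vikram on 35.

Priya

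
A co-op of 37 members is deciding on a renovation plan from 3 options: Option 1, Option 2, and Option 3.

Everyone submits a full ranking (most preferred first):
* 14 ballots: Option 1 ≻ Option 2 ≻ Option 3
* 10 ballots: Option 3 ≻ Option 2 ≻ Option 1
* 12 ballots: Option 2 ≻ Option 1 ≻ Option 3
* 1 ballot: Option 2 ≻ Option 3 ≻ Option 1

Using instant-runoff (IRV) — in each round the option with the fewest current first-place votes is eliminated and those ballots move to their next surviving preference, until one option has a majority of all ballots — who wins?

Option 2

Round 1: Option 1 14, Option 2 13, Option 3 10. Option 3 eliminated.
Round 2: Option 1 14, Option 2 23. Option 2 has a majority (≥19).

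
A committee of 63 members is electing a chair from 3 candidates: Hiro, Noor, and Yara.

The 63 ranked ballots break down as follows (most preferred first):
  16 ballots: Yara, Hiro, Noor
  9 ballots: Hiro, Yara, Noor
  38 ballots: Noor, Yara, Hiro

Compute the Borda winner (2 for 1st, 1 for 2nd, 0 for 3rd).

Hiro: 16×1 + 9×2 + 38×0 = 34
Noor: 16×0 + 9×0 + 38×2 = 76
Yara: 16×2 + 9×1 + 38×1 = 79

Yara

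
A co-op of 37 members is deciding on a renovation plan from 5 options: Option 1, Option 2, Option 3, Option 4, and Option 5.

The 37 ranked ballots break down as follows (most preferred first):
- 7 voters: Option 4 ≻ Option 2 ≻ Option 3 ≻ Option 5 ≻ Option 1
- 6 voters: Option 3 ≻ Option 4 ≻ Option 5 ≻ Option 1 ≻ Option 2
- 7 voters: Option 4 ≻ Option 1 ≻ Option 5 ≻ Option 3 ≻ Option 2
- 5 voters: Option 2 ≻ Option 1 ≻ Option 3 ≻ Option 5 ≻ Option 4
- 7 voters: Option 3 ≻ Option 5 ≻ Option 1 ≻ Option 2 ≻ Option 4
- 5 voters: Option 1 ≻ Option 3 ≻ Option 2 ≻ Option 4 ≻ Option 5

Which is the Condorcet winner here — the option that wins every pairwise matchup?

Option 3

Option 3 vs Option 1: 20–17
Option 3 vs Option 2: 25–12
Option 3 vs Option 4: 23–14
Option 3 vs Option 5: 30–7
Option 3 beats every other option.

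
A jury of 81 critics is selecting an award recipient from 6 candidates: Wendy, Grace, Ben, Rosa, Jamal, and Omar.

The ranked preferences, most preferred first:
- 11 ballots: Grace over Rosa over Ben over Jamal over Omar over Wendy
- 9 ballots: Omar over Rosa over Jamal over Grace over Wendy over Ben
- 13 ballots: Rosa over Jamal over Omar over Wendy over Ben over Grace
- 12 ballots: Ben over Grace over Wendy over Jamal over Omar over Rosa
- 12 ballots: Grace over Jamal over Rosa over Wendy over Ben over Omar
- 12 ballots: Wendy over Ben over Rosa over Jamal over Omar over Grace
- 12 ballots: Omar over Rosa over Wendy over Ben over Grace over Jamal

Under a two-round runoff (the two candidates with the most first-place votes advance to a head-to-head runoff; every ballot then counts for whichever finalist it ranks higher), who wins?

Omar

Round 1 first-place votes: Wendy 12, Grace 23, Ben 12, Rosa 13, Jamal 0, Omar 21. Grace and Omar advance.
Runoff: Grace is ranked above Omar on 35 ballots, Omar above Grace on 46.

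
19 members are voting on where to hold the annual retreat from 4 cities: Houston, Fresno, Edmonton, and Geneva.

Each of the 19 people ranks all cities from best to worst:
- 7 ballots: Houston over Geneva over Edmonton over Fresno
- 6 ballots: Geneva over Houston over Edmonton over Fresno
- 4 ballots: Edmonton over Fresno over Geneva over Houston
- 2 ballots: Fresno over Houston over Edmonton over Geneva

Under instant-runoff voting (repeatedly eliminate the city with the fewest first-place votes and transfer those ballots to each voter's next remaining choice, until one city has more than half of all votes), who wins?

Geneva

Round 1: Houston 7, Fresno 2, Edmonton 4, Geneva 6. Fresno eliminated.
Round 2: Houston 9, Edmonton 4, Geneva 6. Edmonton eliminated.
Round 3: Houston 9, Geneva 10. Geneva has a majority (≥10).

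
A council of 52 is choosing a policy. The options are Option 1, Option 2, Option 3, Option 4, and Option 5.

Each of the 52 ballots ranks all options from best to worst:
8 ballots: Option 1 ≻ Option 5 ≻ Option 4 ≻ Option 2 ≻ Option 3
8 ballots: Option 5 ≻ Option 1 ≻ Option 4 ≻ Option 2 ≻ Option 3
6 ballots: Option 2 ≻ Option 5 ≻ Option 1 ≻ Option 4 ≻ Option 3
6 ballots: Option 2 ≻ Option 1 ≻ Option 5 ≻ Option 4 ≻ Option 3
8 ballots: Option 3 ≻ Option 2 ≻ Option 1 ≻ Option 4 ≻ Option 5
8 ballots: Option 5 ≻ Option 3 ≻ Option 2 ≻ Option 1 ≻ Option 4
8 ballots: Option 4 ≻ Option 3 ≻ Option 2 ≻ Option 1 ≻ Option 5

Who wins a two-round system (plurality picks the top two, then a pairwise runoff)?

Round 1 first-place votes: Option 1 8, Option 2 12, Option 3 8, Option 4 8, Option 5 16. Option 5 and Option 2 advance.
Runoff: Option 5 is ranked above Option 2 on 24 ballots, Option 2 above Option 5 on 28.

Option 2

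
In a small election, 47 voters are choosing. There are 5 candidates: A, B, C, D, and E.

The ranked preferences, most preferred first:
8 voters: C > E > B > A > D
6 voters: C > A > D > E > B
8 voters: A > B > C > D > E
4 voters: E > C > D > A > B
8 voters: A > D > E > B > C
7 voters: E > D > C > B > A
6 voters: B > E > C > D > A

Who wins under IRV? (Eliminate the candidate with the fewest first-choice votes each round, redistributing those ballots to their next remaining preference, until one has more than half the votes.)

Round 1: A 16, B 6, C 14, D 0, E 11. D eliminated.
Round 2: A 16, B 6, C 14, E 11. B eliminated.
Round 3: A 16, C 14, E 17. C eliminated.
Round 4: A 22, E 25. E has a majority (≥24).

E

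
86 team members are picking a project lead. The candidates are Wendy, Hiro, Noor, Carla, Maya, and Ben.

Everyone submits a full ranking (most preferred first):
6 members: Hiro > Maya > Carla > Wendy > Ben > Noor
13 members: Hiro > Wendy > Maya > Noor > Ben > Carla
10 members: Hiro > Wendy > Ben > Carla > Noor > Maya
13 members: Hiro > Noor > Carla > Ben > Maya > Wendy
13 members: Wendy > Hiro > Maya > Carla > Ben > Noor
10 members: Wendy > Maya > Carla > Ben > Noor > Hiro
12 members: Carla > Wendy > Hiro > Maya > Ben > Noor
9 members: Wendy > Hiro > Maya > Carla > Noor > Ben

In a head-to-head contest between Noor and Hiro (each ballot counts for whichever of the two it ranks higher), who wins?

Noor is ranked above Hiro on 10 ballots; Hiro above Noor on 76.

Hiro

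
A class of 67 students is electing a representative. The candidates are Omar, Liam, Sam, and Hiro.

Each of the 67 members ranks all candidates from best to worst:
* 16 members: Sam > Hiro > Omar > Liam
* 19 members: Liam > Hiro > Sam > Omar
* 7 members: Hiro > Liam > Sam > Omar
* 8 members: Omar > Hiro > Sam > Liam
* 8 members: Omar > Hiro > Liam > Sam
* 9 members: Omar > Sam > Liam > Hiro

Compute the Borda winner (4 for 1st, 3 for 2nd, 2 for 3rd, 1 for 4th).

Hiro

Omar: 16×2 + 19×1 + 7×1 + 8×4 + 8×4 + 9×4 = 158
Liam: 16×1 + 19×4 + 7×3 + 8×1 + 8×2 + 9×2 = 155
Sam: 16×4 + 19×2 + 7×2 + 8×2 + 8×1 + 9×3 = 167
Hiro: 16×3 + 19×3 + 7×4 + 8×3 + 8×3 + 9×1 = 190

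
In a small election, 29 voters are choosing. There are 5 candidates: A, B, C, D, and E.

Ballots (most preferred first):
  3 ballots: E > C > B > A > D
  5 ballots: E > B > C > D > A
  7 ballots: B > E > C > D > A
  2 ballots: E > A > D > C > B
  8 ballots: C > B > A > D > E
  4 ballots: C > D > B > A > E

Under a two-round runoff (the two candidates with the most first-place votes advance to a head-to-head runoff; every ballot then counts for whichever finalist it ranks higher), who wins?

E

Round 1 first-place votes: A 0, B 7, C 12, D 0, E 10. C and E advance.
Runoff: C is ranked above E on 12 ballots, E above C on 17.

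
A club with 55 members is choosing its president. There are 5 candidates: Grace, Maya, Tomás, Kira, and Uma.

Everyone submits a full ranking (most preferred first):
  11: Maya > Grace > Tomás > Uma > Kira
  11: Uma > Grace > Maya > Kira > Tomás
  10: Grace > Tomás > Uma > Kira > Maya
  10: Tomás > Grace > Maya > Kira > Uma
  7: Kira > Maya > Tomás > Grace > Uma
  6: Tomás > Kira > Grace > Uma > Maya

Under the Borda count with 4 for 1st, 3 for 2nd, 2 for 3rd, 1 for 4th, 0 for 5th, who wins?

Grace

Grace: 11×3 + 11×3 + 10×4 + 10×3 + 7×1 + 6×2 = 155
Maya: 11×4 + 11×2 + 10×0 + 10×2 + 7×3 + 6×0 = 107
Tomás: 11×2 + 11×0 + 10×3 + 10×4 + 7×2 + 6×4 = 130
Kira: 11×0 + 11×1 + 10×1 + 10×1 + 7×4 + 6×3 = 77
Uma: 11×1 + 11×4 + 10×2 + 10×0 + 7×0 + 6×1 = 81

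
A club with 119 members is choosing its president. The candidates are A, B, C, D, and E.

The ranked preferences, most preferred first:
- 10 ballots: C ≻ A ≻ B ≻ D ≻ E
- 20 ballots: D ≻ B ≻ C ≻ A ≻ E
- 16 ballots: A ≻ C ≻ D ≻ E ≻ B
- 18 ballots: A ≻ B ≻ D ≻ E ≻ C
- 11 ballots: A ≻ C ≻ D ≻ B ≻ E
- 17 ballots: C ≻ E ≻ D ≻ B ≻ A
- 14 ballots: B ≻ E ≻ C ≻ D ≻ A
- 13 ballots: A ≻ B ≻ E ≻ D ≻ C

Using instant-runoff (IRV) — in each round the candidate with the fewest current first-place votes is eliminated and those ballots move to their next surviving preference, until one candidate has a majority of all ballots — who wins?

Round 1: A 58, B 14, C 27, D 20, E 0. E eliminated.
Round 2: A 58, B 14, C 27, D 20. B eliminated.
Round 3: A 58, C 41, D 20. D eliminated.
Round 4: A 58, C 61. C has a majority (≥60).

C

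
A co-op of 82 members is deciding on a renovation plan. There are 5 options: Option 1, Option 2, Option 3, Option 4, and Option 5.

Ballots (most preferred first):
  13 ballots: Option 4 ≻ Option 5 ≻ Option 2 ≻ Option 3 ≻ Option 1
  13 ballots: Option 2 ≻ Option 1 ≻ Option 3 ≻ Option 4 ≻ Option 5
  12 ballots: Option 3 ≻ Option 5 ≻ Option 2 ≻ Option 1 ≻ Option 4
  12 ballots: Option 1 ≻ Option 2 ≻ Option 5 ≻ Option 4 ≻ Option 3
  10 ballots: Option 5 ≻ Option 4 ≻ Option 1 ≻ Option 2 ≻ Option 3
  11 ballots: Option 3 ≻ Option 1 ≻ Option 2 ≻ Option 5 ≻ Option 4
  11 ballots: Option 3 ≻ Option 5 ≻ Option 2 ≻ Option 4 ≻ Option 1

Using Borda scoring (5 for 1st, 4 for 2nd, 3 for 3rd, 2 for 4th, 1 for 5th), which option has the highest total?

Option 2

Option 1: 13×1 + 13×4 + 12×2 + 12×5 + 10×3 + 11×4 + 11×1 = 234
Option 2: 13×3 + 13×5 + 12×3 + 12×4 + 10×2 + 11×3 + 11×3 = 274
Option 3: 13×2 + 13×3 + 12×5 + 12×1 + 10×1 + 11×5 + 11×5 = 257
Option 4: 13×5 + 13×2 + 12×1 + 12×2 + 10×4 + 11×1 + 11×2 = 200
Option 5: 13×4 + 13×1 + 12×4 + 12×3 + 10×5 + 11×2 + 11×4 = 265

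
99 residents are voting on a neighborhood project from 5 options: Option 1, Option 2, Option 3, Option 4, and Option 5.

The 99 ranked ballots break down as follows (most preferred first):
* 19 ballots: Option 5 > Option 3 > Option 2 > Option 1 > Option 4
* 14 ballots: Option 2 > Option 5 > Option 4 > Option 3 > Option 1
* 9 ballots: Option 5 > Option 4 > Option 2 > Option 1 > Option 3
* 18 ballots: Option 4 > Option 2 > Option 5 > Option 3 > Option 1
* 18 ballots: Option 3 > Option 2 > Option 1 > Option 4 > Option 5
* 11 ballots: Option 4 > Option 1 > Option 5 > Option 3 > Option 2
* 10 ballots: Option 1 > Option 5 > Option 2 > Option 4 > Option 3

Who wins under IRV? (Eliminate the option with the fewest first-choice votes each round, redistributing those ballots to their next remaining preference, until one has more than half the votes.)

Option 5

Round 1: Option 1 10, Option 2 14, Option 3 18, Option 4 29, Option 5 28. Option 1 eliminated.
Round 2: Option 2 14, Option 3 18, Option 4 29, Option 5 38. Option 2 eliminated.
Round 3: Option 3 18, Option 4 29, Option 5 52. Option 5 has a majority (≥50).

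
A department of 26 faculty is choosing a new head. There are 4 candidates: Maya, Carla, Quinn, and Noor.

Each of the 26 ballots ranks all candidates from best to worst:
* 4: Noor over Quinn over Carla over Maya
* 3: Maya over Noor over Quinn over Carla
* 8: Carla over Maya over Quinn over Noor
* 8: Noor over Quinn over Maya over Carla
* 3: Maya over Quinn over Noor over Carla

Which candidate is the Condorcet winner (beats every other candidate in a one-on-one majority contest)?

Maya

Maya vs Carla: 14–12
Maya vs Quinn: 14–12
Maya vs Noor: 14–12
Maya beats every other candidate.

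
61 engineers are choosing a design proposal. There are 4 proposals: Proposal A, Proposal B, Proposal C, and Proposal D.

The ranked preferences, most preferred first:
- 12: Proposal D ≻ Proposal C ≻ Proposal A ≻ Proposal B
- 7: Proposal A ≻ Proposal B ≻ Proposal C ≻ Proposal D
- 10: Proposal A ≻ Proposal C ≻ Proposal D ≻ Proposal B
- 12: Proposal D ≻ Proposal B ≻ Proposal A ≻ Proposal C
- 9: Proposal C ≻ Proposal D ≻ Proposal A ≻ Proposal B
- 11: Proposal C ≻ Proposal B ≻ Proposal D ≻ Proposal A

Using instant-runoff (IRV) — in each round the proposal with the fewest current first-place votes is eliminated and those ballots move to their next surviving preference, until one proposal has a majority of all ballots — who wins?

Proposal C

Round 1: Proposal A 17, Proposal B 0, Proposal C 20, Proposal D 24. Proposal B eliminated.
Round 2: Proposal A 17, Proposal C 20, Proposal D 24. Proposal A eliminated.
Round 3: Proposal C 37, Proposal D 24. Proposal C has a majority (≥31).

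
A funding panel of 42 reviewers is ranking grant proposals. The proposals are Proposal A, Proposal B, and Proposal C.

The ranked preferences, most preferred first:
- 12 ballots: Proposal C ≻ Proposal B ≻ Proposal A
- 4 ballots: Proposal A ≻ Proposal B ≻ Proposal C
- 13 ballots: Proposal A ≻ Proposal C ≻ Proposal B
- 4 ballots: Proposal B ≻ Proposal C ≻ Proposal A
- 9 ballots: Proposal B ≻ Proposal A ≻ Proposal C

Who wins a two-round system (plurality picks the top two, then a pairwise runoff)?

Proposal B

Round 1 first-place votes: Proposal A 17, Proposal B 13, Proposal C 12. Proposal A and Proposal B advance.
Runoff: Proposal A is ranked above Proposal B on 17 ballots, Proposal B above Proposal A on 25.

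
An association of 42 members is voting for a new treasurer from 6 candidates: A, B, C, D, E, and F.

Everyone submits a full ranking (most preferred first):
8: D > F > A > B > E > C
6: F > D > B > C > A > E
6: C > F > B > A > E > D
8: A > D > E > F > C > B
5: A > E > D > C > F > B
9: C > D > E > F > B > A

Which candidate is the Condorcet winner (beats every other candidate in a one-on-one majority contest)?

D vs A: 23–19
D vs B: 36–6
D vs C: 27–15
D vs E: 31–11
D vs F: 30–12
D beats every other candidate.

D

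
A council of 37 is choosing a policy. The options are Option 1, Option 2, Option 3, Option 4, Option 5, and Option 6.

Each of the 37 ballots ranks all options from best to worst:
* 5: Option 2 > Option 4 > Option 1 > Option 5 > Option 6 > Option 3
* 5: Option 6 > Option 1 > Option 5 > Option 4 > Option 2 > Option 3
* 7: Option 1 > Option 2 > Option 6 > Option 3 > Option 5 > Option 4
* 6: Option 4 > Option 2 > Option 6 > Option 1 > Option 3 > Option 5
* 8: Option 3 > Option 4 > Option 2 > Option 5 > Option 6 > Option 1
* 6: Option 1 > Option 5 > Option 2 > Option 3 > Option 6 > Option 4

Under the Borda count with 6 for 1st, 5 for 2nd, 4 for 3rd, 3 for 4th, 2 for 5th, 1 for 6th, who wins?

Option 2

Option 1: 5×4 + 5×5 + 7×6 + 6×3 + 8×1 + 6×6 = 149
Option 2: 5×6 + 5×2 + 7×5 + 6×5 + 8×4 + 6×4 = 161
Option 3: 5×1 + 5×1 + 7×3 + 6×2 + 8×6 + 6×3 = 109
Option 4: 5×5 + 5×3 + 7×1 + 6×6 + 8×5 + 6×1 = 129
Option 5: 5×3 + 5×4 + 7×2 + 6×1 + 8×3 + 6×5 = 109
Option 6: 5×2 + 5×6 + 7×4 + 6×4 + 8×2 + 6×2 = 120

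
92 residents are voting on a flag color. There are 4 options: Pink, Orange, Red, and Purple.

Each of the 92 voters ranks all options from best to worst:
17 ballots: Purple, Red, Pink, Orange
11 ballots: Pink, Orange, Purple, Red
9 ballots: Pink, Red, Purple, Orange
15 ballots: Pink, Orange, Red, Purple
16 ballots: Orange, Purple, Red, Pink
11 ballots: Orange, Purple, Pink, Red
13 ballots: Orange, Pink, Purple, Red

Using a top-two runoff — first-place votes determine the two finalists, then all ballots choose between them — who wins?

Pink

Round 1 first-place votes: Pink 35, Orange 40, Red 0, Purple 17. Orange and Pink advance.
Runoff: Orange is ranked above Pink on 40 ballots, Pink above Orange on 52.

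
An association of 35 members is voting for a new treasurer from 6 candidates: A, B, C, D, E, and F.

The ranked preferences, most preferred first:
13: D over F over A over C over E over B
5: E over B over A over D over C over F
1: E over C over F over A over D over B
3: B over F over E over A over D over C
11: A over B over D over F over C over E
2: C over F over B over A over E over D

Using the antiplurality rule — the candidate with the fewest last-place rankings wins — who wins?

A

Last-place votes: A 0, B 14, C 3, D 2, E 11, F 5.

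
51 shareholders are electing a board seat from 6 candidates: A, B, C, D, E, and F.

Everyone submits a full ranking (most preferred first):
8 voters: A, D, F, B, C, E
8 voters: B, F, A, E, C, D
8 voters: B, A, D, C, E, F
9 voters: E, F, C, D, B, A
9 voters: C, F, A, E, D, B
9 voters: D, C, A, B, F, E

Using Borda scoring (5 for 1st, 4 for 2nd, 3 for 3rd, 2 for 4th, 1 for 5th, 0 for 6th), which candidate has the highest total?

A

A: 8×5 + 8×3 + 8×4 + 9×0 + 9×3 + 9×3 = 150
B: 8×2 + 8×5 + 8×5 + 9×1 + 9×0 + 9×2 = 123
C: 8×1 + 8×1 + 8×2 + 9×3 + 9×5 + 9×4 = 140
D: 8×4 + 8×0 + 8×3 + 9×2 + 9×1 + 9×5 = 128
E: 8×0 + 8×2 + 8×1 + 9×5 + 9×2 + 9×0 = 87
F: 8×3 + 8×4 + 8×0 + 9×4 + 9×4 + 9×1 = 137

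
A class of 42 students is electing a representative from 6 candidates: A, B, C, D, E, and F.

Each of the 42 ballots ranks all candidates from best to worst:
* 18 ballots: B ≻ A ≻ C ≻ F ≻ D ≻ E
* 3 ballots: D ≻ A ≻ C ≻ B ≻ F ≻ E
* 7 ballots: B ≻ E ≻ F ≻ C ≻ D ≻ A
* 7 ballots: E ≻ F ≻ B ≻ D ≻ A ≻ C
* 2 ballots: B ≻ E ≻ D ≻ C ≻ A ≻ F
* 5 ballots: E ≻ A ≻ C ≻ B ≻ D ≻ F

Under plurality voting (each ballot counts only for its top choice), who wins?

B

First-place votes: A 0, B 27, C 0, D 3, E 12, F 0.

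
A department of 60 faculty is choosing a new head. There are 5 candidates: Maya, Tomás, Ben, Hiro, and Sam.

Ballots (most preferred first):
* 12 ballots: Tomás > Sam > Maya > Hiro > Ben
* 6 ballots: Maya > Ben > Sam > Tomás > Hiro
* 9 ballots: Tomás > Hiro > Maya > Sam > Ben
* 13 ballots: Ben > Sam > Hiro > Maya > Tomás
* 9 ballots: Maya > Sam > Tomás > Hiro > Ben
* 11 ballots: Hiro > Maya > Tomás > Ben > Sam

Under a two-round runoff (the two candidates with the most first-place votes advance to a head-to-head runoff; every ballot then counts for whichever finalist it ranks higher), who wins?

Round 1 first-place votes: Maya 15, Tomás 21, Ben 13, Hiro 11, Sam 0. Tomás and Maya advance.
Runoff: Tomás is ranked above Maya on 21 ballots, Maya above Tomás on 39.

Maya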